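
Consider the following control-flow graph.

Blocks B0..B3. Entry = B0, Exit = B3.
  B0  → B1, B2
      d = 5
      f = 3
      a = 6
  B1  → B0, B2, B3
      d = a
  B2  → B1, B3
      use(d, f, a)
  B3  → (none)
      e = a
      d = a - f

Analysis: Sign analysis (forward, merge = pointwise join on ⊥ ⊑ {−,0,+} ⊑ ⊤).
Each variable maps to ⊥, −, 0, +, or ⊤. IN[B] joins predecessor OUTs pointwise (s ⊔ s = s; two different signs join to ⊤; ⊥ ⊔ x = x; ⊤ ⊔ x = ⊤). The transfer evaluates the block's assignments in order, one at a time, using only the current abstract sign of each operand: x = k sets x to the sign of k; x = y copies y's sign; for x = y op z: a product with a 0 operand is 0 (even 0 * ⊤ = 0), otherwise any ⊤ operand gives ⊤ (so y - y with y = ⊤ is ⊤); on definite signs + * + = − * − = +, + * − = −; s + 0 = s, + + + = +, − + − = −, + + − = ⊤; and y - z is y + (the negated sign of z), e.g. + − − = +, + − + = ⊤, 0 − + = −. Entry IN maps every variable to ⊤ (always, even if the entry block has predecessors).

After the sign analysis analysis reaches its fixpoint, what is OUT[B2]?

Fixpoint table:
  B0: | IN=(all ⊤) | OUT={a:+, d:+, f:+; rest ⊤}
  B1: | IN={a:+, d:+, f:+; rest ⊤} | OUT={a:+, d:+, f:+; rest ⊤}
  B2: | IN={a:+, d:+, f:+; rest ⊤} | OUT={a:+, d:+, f:+; rest ⊤}
  B3: | IN={a:+, d:+, f:+; rest ⊤} | OUT={a:+, e:+, f:+; rest ⊤}

Merge at B2: IN[B2] = OUT[B0] ⊔ OUT[B1] = {a: +, b: ⊤, c: ⊤, d: +, e: ⊤, f: +}
Applying B2's transfer function to that IN value gives OUT[B2] (row B2 above).

Answer: {a: +, b: ⊤, c: ⊤, d: +, e: ⊤, f: +}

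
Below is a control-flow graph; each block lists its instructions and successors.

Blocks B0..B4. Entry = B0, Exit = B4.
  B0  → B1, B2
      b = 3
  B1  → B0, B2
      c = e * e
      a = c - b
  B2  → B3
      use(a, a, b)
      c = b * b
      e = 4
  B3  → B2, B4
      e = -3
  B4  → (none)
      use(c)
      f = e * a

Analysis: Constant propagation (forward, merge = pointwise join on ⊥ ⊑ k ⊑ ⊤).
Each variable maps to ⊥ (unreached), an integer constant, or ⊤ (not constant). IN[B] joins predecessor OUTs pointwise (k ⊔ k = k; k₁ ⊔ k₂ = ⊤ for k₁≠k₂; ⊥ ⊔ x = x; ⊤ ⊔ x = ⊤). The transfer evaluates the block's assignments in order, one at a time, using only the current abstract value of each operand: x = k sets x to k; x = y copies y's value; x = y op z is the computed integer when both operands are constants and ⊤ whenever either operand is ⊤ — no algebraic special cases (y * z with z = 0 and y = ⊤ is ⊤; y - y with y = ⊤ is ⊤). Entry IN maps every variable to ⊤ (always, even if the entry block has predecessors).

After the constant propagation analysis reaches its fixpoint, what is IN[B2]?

Answer: {a: ⊤, b: 3, c: ⊤, d: ⊤, e: ⊤, f: ⊤}

Derivation:
Fixpoint table:
  B0:   IN=(all ⊤)   OUT={b:3; rest ⊤}
  B1:   IN={b:3; rest ⊤}   OUT={b:3; rest ⊤}
  B2:   IN={b:3; rest ⊤}   OUT={b:3, c:9, e:4; rest ⊤}
  B3:   IN={b:3, c:9, e:4; rest ⊤}   OUT={b:3, c:9, e:-3; rest ⊤}
  B4:   IN={b:3, c:9, e:-3; rest ⊤}   OUT={b:3, c:9, e:-3; rest ⊤}

Merge at B2: IN[B2] = OUT[B0] ⊔ OUT[B1] ⊔ OUT[B3] = {a: ⊤, b: 3, c: ⊤, d: ⊤, e: ⊤, f: ⊤}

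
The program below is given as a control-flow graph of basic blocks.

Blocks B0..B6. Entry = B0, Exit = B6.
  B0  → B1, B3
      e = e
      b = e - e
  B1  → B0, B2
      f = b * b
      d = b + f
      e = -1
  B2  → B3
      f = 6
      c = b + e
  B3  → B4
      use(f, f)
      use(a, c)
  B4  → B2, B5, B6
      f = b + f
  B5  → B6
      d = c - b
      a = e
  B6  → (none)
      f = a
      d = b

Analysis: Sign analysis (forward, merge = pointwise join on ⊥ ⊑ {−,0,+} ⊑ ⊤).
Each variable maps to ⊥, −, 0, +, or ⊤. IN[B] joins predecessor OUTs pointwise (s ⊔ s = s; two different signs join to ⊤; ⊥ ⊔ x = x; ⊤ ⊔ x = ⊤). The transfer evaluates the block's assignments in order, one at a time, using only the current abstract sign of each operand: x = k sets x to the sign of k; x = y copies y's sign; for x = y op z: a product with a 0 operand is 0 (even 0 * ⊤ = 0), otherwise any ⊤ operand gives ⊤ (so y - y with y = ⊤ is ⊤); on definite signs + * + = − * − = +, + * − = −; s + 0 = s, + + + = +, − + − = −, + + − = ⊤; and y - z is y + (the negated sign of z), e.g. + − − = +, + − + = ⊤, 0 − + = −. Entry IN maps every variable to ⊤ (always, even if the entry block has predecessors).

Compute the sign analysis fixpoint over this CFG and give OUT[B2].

Per-block solution:
  B0: | IN=(all ⊤) | OUT=(all ⊤)
  B1: | IN=(all ⊤) | OUT={e:-; rest ⊤}
  B2: | IN=(all ⊤) | OUT={f:+; rest ⊤}
  B3: | IN=(all ⊤) | OUT=(all ⊤)
  B4: | IN=(all ⊤) | OUT=(all ⊤)
  B5: | IN=(all ⊤) | OUT=(all ⊤)
  B6: | IN=(all ⊤) | OUT=(all ⊤)

Merge at B2: IN[B2] = OUT[B1] ⊔ OUT[B4] = {a: ⊤, b: ⊤, c: ⊤, d: ⊤, e: ⊤, f: ⊤}
Applying B2's transfer function to that IN value gives OUT[B2] (row B2 above).

Answer: {a: ⊤, b: ⊤, c: ⊤, d: ⊤, e: ⊤, f: +}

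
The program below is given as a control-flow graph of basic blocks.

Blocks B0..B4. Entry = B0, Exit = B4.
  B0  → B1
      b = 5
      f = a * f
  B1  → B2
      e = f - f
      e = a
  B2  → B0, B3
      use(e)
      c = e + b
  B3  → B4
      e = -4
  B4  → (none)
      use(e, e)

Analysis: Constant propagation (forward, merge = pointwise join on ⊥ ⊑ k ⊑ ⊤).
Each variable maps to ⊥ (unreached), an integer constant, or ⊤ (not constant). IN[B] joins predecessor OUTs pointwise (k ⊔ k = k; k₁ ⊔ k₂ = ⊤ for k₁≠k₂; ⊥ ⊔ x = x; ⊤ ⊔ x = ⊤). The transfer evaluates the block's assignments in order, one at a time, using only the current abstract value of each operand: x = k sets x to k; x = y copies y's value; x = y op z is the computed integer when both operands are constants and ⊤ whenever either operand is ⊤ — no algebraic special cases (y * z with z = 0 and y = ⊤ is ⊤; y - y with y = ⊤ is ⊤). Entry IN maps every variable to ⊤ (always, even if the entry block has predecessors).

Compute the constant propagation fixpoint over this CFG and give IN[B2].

Answer: {a: ⊤, b: 5, c: ⊤, d: ⊤, e: ⊤, f: ⊤}

Derivation:
Converged values:
  B0: | IN=(all ⊤) | OUT={b:5; rest ⊤}
  B1: | IN={b:5; rest ⊤} | OUT={b:5; rest ⊤}
  B2: | IN={b:5; rest ⊤} | OUT={b:5; rest ⊤}
  B3: | IN={b:5; rest ⊤} | OUT={b:5, e:-4; rest ⊤}
  B4: | IN={b:5, e:-4; rest ⊤} | OUT={b:5, e:-4; rest ⊤}

Merge at B2: IN[B2] = OUT[B1] = {a: ⊤, b: 5, c: ⊤, d: ⊤, e: ⊤, f: ⊤}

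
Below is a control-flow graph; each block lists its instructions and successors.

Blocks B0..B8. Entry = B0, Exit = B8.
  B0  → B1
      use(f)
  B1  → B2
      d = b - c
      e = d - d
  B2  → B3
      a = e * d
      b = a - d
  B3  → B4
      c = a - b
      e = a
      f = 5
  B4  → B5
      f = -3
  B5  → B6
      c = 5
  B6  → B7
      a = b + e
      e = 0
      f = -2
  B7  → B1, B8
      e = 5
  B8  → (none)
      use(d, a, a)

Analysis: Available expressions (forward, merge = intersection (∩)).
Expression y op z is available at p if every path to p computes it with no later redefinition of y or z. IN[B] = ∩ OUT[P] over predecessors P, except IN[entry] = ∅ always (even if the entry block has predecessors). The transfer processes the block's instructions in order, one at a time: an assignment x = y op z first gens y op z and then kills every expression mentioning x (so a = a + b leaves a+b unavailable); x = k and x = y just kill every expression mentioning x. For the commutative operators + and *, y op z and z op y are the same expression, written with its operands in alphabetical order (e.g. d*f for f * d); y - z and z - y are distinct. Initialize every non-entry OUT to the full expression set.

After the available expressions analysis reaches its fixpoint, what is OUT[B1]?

Per-block solution:
  B0:   IN={}   OUT={}
  B1:   IN={}   OUT={b-c, d-d}
  B2:   IN={b-c, d-d}   OUT={a-d, d*e, d-d}
  B3:   IN={a-d, d*e, d-d}   OUT={a-b, a-d, d-d}
  B4:   IN={a-b, a-d, d-d}   OUT={a-b, a-d, d-d}
  B5:   IN={a-b, a-d, d-d}   OUT={a-b, a-d, d-d}
  B6:   IN={a-b, a-d, d-d}   OUT={d-d}
  B7:   IN={d-d}   OUT={d-d}
  B8:   IN={d-d}   OUT={d-d}

Merge at B1: IN[B1] = OUT[B0] ∩ OUT[B7] = {}
Applying B1's transfer function to that IN value gives OUT[B1] (row B1 above).

Answer: {b-c, d-d}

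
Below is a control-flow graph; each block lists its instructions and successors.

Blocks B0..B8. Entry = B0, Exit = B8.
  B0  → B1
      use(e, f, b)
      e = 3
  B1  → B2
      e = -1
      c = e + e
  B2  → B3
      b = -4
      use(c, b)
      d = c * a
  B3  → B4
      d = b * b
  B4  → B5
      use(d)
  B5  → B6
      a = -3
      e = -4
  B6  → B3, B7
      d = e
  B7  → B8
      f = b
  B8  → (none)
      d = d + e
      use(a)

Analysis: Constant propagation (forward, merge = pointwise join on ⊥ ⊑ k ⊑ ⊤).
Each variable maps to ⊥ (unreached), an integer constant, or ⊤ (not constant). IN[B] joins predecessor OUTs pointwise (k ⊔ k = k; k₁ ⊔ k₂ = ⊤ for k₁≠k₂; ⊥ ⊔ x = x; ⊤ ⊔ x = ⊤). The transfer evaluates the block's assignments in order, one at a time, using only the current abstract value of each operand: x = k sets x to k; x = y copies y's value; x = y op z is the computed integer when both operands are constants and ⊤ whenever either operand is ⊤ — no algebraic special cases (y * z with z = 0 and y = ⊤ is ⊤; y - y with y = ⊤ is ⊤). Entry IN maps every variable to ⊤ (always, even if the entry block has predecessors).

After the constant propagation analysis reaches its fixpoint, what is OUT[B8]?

Per-block solution:
  B0:   IN=(all ⊤)   OUT={e:3; rest ⊤}
  B1:   IN={e:3; rest ⊤}   OUT={c:-2, e:-1; rest ⊤}
  B2:   IN={c:-2, e:-1; rest ⊤}   OUT={b:-4, c:-2, e:-1; rest ⊤}
  B3:   IN={b:-4, c:-2; rest ⊤}   OUT={b:-4, c:-2, d:16; rest ⊤}
  B4:   IN={b:-4, c:-2, d:16; rest ⊤}   OUT={b:-4, c:-2, d:16; rest ⊤}
  B5:   IN={b:-4, c:-2, d:16; rest ⊤}   OUT={a:-3, b:-4, c:-2, d:16, e:-4; rest ⊤}
  B6:   IN={a:-3, b:-4, c:-2, d:16, e:-4; rest ⊤}   OUT={a:-3, b:-4, c:-2, d:-4, e:-4; rest ⊤}
  B7:   IN={a:-3, b:-4, c:-2, d:-4, e:-4; rest ⊤}   OUT={a:-3, b:-4, c:-2, d:-4, e:-4, f:-4; rest ⊤}
  B8:   IN={a:-3, b:-4, c:-2, d:-4, e:-4, f:-4; rest ⊤}   OUT={a:-3, b:-4, c:-2, d:-8, e:-4, f:-4; rest ⊤}

Merge at B8: IN[B8] = OUT[B7] = {a: -3, b: -4, c: -2, d: -4, e: -4, f: -4}
Applying B8's transfer function to that IN value gives OUT[B8] (row B8 above).

Answer: {a: -3, b: -4, c: -2, d: -8, e: -4, f: -4}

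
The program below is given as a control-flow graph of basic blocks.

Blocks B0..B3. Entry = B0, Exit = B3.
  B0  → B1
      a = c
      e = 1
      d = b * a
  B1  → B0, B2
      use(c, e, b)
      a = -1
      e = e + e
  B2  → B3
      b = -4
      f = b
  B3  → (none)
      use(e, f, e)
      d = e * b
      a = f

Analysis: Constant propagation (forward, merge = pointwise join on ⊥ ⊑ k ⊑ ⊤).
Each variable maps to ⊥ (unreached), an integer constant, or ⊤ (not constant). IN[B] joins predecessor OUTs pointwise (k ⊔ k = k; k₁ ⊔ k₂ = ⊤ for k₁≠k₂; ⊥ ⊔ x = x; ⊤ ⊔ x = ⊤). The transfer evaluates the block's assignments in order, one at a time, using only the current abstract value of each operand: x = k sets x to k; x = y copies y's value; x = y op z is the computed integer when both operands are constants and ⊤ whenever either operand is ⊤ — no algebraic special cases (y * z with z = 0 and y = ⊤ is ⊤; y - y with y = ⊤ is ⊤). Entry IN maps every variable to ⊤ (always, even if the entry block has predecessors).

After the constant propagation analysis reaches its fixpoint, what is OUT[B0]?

Answer: {a: ⊤, b: ⊤, c: ⊤, d: ⊤, e: 1, f: ⊤}

Trace:
Per-block solution:
  B0:  IN=(all ⊤)  OUT={e:1; rest ⊤}
  B1:  IN={e:1; rest ⊤}  OUT={a:-1, e:2; rest ⊤}
  B2:  IN={a:-1, e:2; rest ⊤}  OUT={a:-1, b:-4, e:2, f:-4; rest ⊤}
  B3:  IN={a:-1, b:-4, e:2, f:-4; rest ⊤}  OUT={a:-4, b:-4, d:-8, e:2, f:-4; rest ⊤}

Merge at B0 (entry node, so the boundary value (all ⊤) is joined with the incoming edge(s)): IN[B0] = (all ⊤) ⊔ OUT[B1] = {a: ⊤, b: ⊤, c: ⊤, d: ⊤, e: ⊤, f: ⊤}
Applying B0's transfer function to that IN value gives OUT[B0] (row B0 above).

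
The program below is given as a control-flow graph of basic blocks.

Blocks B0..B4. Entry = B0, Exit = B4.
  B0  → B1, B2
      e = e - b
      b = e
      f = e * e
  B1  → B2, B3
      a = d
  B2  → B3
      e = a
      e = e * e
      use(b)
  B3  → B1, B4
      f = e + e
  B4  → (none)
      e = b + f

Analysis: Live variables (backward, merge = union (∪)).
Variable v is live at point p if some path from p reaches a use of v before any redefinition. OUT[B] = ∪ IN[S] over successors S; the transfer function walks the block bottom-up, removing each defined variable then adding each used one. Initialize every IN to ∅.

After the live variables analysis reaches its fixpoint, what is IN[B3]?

Answer: {b, d, e}

Trace:
Per-block solution:
  B0:  IN={a, b, d, e}  OUT={a, b, d, e}
  B1:  IN={b, d, e}  OUT={a, b, d, e}
  B2:  IN={a, b, d}  OUT={b, d, e}
  B3:  IN={b, d, e}  OUT={b, d, e, f}
  B4:  IN={b, f}  OUT={}

Merge at B3: OUT[B3] = IN[B1] ⊔ IN[B4] = {b, d, e, f}
Applying B3's transfer function to that OUT value gives IN[B3] (row B3 above).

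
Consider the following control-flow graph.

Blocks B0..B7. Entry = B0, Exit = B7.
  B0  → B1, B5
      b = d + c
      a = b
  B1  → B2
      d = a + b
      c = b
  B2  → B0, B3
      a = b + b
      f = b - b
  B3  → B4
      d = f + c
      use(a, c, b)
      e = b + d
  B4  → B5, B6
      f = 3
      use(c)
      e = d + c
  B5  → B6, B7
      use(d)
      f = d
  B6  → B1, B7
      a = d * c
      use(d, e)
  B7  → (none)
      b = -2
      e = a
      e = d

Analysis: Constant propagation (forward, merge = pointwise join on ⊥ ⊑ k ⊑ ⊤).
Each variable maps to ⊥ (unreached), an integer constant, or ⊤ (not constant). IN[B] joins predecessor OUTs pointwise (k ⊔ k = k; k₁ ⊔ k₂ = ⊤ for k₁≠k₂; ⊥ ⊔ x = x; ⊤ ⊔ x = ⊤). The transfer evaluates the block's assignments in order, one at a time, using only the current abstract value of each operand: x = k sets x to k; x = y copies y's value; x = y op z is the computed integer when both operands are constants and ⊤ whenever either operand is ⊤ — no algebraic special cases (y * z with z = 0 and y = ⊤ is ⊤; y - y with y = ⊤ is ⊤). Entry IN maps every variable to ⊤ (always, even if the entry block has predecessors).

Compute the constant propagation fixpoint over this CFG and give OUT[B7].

Converged values:
  B0:   IN=(all ⊤)   OUT=(all ⊤)
  B1:   IN=(all ⊤)   OUT=(all ⊤)
  B2:   IN=(all ⊤)   OUT=(all ⊤)
  B3:   IN=(all ⊤)   OUT=(all ⊤)
  B4:   IN=(all ⊤)   OUT={f:3; rest ⊤}
  B5:   IN=(all ⊤)   OUT=(all ⊤)
  B6:   IN=(all ⊤)   OUT=(all ⊤)
  B7:   IN=(all ⊤)   OUT={b:-2; rest ⊤}

Merge at B7: IN[B7] = OUT[B5] ⊔ OUT[B6] = {a: ⊤, b: ⊤, c: ⊤, d: ⊤, e: ⊤, f: ⊤}
Applying B7's transfer function to that IN value gives OUT[B7] (row B7 above).

Answer: {a: ⊤, b: -2, c: ⊤, d: ⊤, e: ⊤, f: ⊤}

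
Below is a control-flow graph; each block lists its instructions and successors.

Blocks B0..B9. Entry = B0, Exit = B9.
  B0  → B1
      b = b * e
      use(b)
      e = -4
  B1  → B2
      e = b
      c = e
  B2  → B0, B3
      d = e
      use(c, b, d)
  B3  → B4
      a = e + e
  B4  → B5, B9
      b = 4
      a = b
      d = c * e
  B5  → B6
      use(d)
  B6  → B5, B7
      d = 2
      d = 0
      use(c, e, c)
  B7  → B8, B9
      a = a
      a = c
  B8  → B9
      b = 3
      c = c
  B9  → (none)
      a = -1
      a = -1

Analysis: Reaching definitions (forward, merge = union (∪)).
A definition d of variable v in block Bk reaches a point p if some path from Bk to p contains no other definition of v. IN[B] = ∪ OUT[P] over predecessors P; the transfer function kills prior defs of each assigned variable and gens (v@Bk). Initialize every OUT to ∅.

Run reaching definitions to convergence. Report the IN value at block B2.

Answer: {b@B0, c@B1, d@B2, e@B1}

Derivation:
Converged values:
  B0:   IN={b@B0, c@B1, d@B2, e@B1}   OUT={b@B0, c@B1, d@B2, e@B0}
  B1:   IN={b@B0, c@B1, d@B2, e@B0}   OUT={b@B0, c@B1, d@B2, e@B1}
  B2:   IN={b@B0, c@B1, d@B2, e@B1}   OUT={b@B0, c@B1, d@B2, e@B1}
  B3:   IN={b@B0, c@B1, d@B2, e@B1}   OUT={a@B3, b@B0, c@B1, d@B2, e@B1}
  B4:   IN={a@B3, b@B0, c@B1, d@B2, e@B1}   OUT={a@B4, b@B4, c@B1, d@B4, e@B1}
  B5:   IN={a@B4, b@B4, c@B1, d@B4, d@B6, e@B1}   OUT={a@B4, b@B4, c@B1, d@B4, d@B6, e@B1}
  B6:   IN={a@B4, b@B4, c@B1, d@B4, d@B6, e@B1}   OUT={a@B4, b@B4, c@B1, d@B6, e@B1}
  B7:   IN={a@B4, b@B4, c@B1, d@B6, e@B1}   OUT={a@B7, b@B4, c@B1, d@B6, e@B1}
  B8:   IN={a@B7, b@B4, c@B1, d@B6, e@B1}   OUT={a@B7, b@B8, c@B8, d@B6, e@B1}
  B9:   IN={a@B4, a@B7, b@B4, b@B8, c@B1, c@B8, d@B4, d@B6, e@B1}   OUT={a@B9, b@B4, b@B8, c@B1, c@B8, d@B4, d@B6, e@B1}

Merge at B2: IN[B2] = OUT[B1] = {b@B0, c@B1, d@B2, e@B1}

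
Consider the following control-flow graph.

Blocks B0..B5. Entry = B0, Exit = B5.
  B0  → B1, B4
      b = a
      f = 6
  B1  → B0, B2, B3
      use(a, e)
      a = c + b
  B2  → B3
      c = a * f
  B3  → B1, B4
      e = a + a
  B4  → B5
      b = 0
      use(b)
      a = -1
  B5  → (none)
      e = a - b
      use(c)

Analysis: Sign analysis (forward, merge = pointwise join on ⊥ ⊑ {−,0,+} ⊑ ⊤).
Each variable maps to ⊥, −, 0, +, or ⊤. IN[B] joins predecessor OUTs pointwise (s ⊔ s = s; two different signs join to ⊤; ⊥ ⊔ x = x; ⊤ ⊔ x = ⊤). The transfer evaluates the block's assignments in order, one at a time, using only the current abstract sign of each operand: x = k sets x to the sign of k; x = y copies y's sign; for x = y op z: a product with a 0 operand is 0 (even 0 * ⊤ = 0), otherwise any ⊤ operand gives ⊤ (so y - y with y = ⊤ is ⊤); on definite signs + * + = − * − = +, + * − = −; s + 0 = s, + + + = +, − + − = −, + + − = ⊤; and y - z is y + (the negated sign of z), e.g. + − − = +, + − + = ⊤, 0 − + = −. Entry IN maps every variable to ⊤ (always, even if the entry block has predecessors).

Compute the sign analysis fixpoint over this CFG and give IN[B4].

Converged values:
  B0: | IN=(all ⊤) | OUT={f:+; rest ⊤}
  B1: | IN={f:+; rest ⊤} | OUT={f:+; rest ⊤}
  B2: | IN={f:+; rest ⊤} | OUT={f:+; rest ⊤}
  B3: | IN={f:+; rest ⊤} | OUT={f:+; rest ⊤}
  B4: | IN={f:+; rest ⊤} | OUT={a:-, b:0, f:+; rest ⊤}
  B5: | IN={a:-, b:0, f:+; rest ⊤} | OUT={a:-, b:0, e:-, f:+; rest ⊤}

Merge at B4: IN[B4] = OUT[B0] ⊔ OUT[B3] = {a: ⊤, b: ⊤, c: ⊤, d: ⊤, e: ⊤, f: +}

Answer: {a: ⊤, b: ⊤, c: ⊤, d: ⊤, e: ⊤, f: +}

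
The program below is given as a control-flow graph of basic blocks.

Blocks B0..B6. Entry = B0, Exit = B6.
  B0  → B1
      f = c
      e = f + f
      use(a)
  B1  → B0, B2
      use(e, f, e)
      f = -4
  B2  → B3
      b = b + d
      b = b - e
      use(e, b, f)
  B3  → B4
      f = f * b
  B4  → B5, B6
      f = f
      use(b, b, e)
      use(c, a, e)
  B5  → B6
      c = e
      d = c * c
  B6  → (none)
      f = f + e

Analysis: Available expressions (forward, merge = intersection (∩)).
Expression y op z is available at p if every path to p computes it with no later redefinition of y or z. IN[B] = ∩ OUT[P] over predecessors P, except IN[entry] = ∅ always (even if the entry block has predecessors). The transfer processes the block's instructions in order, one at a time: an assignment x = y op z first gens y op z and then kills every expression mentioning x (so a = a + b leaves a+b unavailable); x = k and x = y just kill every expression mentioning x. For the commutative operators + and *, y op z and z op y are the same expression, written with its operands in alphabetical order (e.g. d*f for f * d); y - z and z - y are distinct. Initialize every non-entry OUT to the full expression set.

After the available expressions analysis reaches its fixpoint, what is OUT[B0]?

Answer: {f+f}

Derivation:
Converged values:
  B0: | IN={} | OUT={f+f}
  B1: | IN={f+f} | OUT={}
  B2: | IN={} | OUT={}
  B3: | IN={} | OUT={}
  B4: | IN={} | OUT={}
  B5: | IN={} | OUT={c*c}
  B6: | IN={} | OUT={}

Merge at B0 (entry node, so the boundary value {} is joined with the incoming edge(s)): IN[B0] = {} ∩ OUT[B1] = {}
Applying B0's transfer function to that IN value gives OUT[B0] (row B0 above).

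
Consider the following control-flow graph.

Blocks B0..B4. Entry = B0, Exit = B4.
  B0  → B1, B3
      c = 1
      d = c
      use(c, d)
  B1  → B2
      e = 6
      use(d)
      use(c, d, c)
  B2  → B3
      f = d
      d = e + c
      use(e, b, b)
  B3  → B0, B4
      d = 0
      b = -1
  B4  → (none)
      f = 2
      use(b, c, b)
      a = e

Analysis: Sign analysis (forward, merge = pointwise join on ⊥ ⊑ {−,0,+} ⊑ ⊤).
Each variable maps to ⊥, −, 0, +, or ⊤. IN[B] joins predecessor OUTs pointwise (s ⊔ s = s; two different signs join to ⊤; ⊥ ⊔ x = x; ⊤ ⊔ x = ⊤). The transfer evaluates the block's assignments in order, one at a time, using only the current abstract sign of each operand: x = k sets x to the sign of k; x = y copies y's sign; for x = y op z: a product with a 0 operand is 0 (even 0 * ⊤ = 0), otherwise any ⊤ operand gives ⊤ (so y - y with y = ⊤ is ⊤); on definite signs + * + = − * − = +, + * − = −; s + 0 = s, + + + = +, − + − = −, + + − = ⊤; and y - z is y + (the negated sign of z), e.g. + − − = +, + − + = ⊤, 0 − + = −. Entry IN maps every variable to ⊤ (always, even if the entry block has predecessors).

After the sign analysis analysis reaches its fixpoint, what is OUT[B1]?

Converged values:
  B0:  IN=(all ⊤)  OUT={c:+, d:+; rest ⊤}
  B1:  IN={c:+, d:+; rest ⊤}  OUT={c:+, d:+, e:+; rest ⊤}
  B2:  IN={c:+, d:+, e:+; rest ⊤}  OUT={c:+, d:+, e:+, f:+; rest ⊤}
  B3:  IN={c:+, d:+; rest ⊤}  OUT={b:-, c:+, d:0; rest ⊤}
  B4:  IN={b:-, c:+, d:0; rest ⊤}  OUT={b:-, c:+, d:0, f:+; rest ⊤}

Merge at B1: IN[B1] = OUT[B0] = {a: ⊤, b: ⊤, c: +, d: +, e: ⊤, f: ⊤}
Applying B1's transfer function to that IN value gives OUT[B1] (row B1 above).

Answer: {a: ⊤, b: ⊤, c: +, d: +, e: +, f: ⊤}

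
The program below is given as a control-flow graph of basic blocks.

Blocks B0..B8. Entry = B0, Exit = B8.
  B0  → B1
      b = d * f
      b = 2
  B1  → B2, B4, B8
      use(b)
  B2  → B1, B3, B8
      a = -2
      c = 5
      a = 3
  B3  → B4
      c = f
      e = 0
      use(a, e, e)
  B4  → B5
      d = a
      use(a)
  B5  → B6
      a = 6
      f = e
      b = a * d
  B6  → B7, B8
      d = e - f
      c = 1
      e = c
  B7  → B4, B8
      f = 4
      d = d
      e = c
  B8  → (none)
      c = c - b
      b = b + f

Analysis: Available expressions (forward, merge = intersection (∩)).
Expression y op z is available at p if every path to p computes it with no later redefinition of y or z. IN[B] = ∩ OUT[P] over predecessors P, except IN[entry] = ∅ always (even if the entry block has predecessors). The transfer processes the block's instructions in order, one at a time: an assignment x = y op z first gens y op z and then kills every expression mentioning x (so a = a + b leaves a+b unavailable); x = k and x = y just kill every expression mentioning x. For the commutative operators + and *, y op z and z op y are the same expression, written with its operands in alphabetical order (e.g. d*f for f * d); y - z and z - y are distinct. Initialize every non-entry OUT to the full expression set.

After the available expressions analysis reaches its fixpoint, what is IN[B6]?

Answer: {a*d}

Working:
Per-block solution:
  B0:  IN={}  OUT={d*f}
  B1:  IN={d*f}  OUT={d*f}
  B2:  IN={d*f}  OUT={d*f}
  B3:  IN={d*f}  OUT={d*f}
  B4:  IN={}  OUT={}
  B5:  IN={}  OUT={a*d}
  B6:  IN={a*d}  OUT={}
  B7:  IN={}  OUT={}
  B8:  IN={}  OUT={}

Merge at B6: IN[B6] = OUT[B5] = {a*d}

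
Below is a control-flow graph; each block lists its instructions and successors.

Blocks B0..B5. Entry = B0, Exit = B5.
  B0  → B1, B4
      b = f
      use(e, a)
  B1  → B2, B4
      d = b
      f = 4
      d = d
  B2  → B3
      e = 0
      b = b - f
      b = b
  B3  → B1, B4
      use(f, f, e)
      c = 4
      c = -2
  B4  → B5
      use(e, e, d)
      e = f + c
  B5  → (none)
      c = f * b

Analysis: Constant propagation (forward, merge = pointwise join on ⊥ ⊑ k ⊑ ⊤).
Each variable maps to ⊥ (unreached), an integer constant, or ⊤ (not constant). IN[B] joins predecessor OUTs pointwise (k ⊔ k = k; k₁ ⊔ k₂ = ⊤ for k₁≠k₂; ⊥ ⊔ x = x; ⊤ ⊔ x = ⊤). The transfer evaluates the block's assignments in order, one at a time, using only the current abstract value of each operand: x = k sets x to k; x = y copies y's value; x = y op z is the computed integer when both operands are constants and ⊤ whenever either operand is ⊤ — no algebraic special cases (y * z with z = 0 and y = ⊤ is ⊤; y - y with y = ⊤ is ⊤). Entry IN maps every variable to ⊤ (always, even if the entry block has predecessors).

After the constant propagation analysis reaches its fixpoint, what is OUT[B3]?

Fixpoint table:
  B0: | IN=(all ⊤) | OUT=(all ⊤)
  B1: | IN=(all ⊤) | OUT={f:4; rest ⊤}
  B2: | IN={f:4; rest ⊤} | OUT={e:0, f:4; rest ⊤}
  B3: | IN={e:0, f:4; rest ⊤} | OUT={c:-2, e:0, f:4; rest ⊤}
  B4: | IN=(all ⊤) | OUT=(all ⊤)
  B5: | IN=(all ⊤) | OUT=(all ⊤)

Merge at B3: IN[B3] = OUT[B2] = {a: ⊤, b: ⊤, c: ⊤, d: ⊤, e: 0, f: 4}
Applying B3's transfer function to that IN value gives OUT[B3] (row B3 above).

Answer: {a: ⊤, b: ⊤, c: -2, d: ⊤, e: 0, f: 4}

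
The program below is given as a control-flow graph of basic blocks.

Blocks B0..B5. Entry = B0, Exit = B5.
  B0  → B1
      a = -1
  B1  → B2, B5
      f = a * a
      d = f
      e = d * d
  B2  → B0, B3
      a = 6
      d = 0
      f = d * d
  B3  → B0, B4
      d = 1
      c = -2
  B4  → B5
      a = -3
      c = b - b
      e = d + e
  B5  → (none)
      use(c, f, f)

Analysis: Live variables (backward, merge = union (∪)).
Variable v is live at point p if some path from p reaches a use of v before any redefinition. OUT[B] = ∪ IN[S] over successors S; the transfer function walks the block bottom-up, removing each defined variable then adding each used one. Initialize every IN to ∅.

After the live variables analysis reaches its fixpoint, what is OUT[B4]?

Converged values:
  B0:  IN={b, c}  OUT={a, b, c}
  B1:  IN={a, b, c}  OUT={b, c, e, f}
  B2:  IN={b, c, e}  OUT={b, c, e, f}
  B3:  IN={b, e, f}  OUT={b, c, d, e, f}
  B4:  IN={b, d, e, f}  OUT={c, f}
  B5:  IN={c, f}  OUT={}

Merge at B4: OUT[B4] = IN[B5] = {c, f}

Answer: {c, f}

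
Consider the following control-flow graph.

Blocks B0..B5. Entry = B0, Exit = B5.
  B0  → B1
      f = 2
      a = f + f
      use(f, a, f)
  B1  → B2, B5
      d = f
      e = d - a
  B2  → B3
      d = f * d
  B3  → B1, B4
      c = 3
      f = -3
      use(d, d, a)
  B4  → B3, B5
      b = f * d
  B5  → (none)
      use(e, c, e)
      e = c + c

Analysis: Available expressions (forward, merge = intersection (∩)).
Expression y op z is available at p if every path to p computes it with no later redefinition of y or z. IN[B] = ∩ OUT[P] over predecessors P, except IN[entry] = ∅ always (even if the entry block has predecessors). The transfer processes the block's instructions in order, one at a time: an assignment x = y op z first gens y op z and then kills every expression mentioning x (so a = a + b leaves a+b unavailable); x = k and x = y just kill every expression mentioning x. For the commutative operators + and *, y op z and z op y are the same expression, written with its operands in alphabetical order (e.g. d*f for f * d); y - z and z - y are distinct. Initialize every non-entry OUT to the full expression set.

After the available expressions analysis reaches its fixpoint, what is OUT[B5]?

Answer: {c+c}

Working:
Converged values:
  B0:  IN={}  OUT={f+f}
  B1:  IN={}  OUT={d-a}
  B2:  IN={d-a}  OUT={}
  B3:  IN={}  OUT={}
  B4:  IN={}  OUT={d*f}
  B5:  IN={}  OUT={c+c}

Merge at B5: IN[B5] = OUT[B1] ∩ OUT[B4] = {}
Applying B5's transfer function to that IN value gives OUT[B5] (row B5 above).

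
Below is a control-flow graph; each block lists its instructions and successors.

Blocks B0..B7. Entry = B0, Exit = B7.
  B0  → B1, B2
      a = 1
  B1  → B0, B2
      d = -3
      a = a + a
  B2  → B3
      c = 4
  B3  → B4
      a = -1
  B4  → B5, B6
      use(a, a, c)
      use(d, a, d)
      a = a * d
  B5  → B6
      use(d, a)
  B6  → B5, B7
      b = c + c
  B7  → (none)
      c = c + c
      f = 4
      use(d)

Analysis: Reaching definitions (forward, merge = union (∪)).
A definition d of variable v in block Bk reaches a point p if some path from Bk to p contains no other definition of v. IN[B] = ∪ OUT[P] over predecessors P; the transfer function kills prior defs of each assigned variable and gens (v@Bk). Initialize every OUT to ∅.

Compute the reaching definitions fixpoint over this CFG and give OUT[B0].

Per-block solution:
  B0: | IN={a@B1, d@B1} | OUT={a@B0, d@B1}
  B1: | IN={a@B0, d@B1} | OUT={a@B1, d@B1}
  B2: | IN={a@B0, a@B1, d@B1} | OUT={a@B0, a@B1, c@B2, d@B1}
  B3: | IN={a@B0, a@B1, c@B2, d@B1} | OUT={a@B3, c@B2, d@B1}
  B4: | IN={a@B3, c@B2, d@B1} | OUT={a@B4, c@B2, d@B1}
  B5: | IN={a@B4, b@B6, c@B2, d@B1} | OUT={a@B4, b@B6, c@B2, d@B1}
  B6: | IN={a@B4, b@B6, c@B2, d@B1} | OUT={a@B4, b@B6, c@B2, d@B1}
  B7: | IN={a@B4, b@B6, c@B2, d@B1} | OUT={a@B4, b@B6, c@B7, d@B1, f@B7}

Merge at B0 (entry node, so the boundary value {} is joined with the incoming edge(s)): IN[B0] = {} ⊔ OUT[B1] = {a@B1, d@B1}
Applying B0's transfer function to that IN value gives OUT[B0] (row B0 above).

Answer: {a@B0, d@B1}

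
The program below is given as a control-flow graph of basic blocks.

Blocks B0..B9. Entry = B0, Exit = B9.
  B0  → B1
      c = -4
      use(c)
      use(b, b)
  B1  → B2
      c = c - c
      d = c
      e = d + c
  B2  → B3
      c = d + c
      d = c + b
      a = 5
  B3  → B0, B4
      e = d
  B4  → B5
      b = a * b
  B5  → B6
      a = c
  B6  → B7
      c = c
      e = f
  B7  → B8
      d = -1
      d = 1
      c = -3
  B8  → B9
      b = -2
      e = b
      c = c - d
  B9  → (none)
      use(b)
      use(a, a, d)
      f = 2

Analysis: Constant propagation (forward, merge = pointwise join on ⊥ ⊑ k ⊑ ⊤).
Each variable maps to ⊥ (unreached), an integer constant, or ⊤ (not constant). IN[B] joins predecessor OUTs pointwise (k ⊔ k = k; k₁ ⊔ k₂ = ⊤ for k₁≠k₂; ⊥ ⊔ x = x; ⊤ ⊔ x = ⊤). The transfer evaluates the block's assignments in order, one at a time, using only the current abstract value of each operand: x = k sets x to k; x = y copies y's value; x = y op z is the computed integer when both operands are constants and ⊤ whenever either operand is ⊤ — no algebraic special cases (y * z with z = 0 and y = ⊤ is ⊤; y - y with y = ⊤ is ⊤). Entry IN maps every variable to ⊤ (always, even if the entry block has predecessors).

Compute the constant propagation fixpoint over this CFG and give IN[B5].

Answer: {a: 5, b: ⊤, c: 0, d: ⊤, e: ⊤, f: ⊤}

Derivation:
Per-block solution:
  B0:   IN=(all ⊤)   OUT={c:-4; rest ⊤}
  B1:   IN={c:-4; rest ⊤}   OUT={c:0, d:0, e:0; rest ⊤}
  B2:   IN={c:0, d:0, e:0; rest ⊤}   OUT={a:5, c:0, e:0; rest ⊤}
  B3:   IN={a:5, c:0, e:0; rest ⊤}   OUT={a:5, c:0; rest ⊤}
  B4:   IN={a:5, c:0; rest ⊤}   OUT={a:5, c:0; rest ⊤}
  B5:   IN={a:5, c:0; rest ⊤}   OUT={a:0, c:0; rest ⊤}
  B6:   IN={a:0, c:0; rest ⊤}   OUT={a:0, c:0; rest ⊤}
  B7:   IN={a:0, c:0; rest ⊤}   OUT={a:0, c:-3, d:1; rest ⊤}
  B8:   IN={a:0, c:-3, d:1; rest ⊤}   OUT={a:0, b:-2, c:-4, d:1, e:-2; rest ⊤}
  B9:   IN={a:0, b:-2, c:-4, d:1, e:-2; rest ⊤}   OUT={a:0, b:-2, c:-4, d:1, e:-2, f:2; rest ⊤}

Merge at B5: IN[B5] = OUT[B4] = {a: 5, b: ⊤, c: 0, d: ⊤, e: ⊤, f: ⊤}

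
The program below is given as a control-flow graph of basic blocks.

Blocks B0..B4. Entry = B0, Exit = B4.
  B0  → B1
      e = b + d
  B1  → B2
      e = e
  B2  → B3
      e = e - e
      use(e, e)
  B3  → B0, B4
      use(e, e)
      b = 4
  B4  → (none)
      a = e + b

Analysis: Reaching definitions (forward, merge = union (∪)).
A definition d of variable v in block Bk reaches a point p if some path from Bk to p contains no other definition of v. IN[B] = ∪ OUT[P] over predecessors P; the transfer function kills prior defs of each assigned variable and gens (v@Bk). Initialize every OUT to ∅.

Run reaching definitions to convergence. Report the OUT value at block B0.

Per-block solution:
  B0:   IN={b@B3, e@B2}   OUT={b@B3, e@B0}
  B1:   IN={b@B3, e@B0}   OUT={b@B3, e@B1}
  B2:   IN={b@B3, e@B1}   OUT={b@B3, e@B2}
  B3:   IN={b@B3, e@B2}   OUT={b@B3, e@B2}
  B4:   IN={b@B3, e@B2}   OUT={a@B4, b@B3, e@B2}

Merge at B0 (entry node, so the boundary value {} is joined with the incoming edge(s)): IN[B0] = {} ⊔ OUT[B3] = {b@B3, e@B2}
Applying B0's transfer function to that IN value gives OUT[B0] (row B0 above).

Answer: {b@B3, e@B0}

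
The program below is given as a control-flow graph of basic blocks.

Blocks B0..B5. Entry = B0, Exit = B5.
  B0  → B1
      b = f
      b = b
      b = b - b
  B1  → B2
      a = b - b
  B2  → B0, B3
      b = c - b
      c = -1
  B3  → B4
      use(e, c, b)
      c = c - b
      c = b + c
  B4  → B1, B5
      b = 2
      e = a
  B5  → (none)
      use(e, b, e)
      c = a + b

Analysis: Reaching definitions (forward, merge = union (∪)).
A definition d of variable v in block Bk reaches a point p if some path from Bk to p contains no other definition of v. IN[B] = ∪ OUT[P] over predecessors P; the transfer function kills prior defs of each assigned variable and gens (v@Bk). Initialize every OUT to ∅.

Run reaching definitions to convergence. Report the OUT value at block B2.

Fixpoint table:
  B0:  IN={a@B1, b@B2, c@B2, e@B4}  OUT={a@B1, b@B0, c@B2, e@B4}
  B1:  IN={a@B1, b@B0, b@B4, c@B2, c@B3, e@B4}  OUT={a@B1, b@B0, b@B4, c@B2, c@B3, e@B4}
  B2:  IN={a@B1, b@B0, b@B4, c@B2, c@B3, e@B4}  OUT={a@B1, b@B2, c@B2, e@B4}
  B3:  IN={a@B1, b@B2, c@B2, e@B4}  OUT={a@B1, b@B2, c@B3, e@B4}
  B4:  IN={a@B1, b@B2, c@B3, e@B4}  OUT={a@B1, b@B4, c@B3, e@B4}
  B5:  IN={a@B1, b@B4, c@B3, e@B4}  OUT={a@B1, b@B4, c@B5, e@B4}

Merge at B2: IN[B2] = OUT[B1] = {a@B1, b@B0, b@B4, c@B2, c@B3, e@B4}
Applying B2's transfer function to that IN value gives OUT[B2] (row B2 above).

Answer: {a@B1, b@B2, c@B2, e@B4}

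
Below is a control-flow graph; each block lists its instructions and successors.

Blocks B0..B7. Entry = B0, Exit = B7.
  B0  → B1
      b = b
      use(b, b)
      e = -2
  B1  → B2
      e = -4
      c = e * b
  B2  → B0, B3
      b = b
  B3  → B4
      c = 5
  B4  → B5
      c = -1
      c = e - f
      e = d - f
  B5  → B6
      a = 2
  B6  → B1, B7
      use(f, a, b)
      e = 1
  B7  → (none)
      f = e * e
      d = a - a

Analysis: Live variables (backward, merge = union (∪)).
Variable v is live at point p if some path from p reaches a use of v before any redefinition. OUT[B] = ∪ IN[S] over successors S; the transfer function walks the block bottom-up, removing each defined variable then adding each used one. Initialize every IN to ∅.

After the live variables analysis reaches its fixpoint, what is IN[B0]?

Answer: {b, d, f}

Trace:
Fixpoint table:
  B0: | IN={b, d, f} | OUT={b, d, f}
  B1: | IN={b, d, f} | OUT={b, d, e, f}
  B2: | IN={b, d, e, f} | OUT={b, d, e, f}
  B3: | IN={b, d, e, f} | OUT={b, d, e, f}
  B4: | IN={b, d, e, f} | OUT={b, d, f}
  B5: | IN={b, d, f} | OUT={a, b, d, f}
  B6: | IN={a, b, d, f} | OUT={a, b, d, e, f}
  B7: | IN={a, e} | OUT={}

Merge at B0: OUT[B0] = IN[B1] = {b, d, f}
Applying B0's transfer function to that OUT value gives IN[B0] (row B0 above).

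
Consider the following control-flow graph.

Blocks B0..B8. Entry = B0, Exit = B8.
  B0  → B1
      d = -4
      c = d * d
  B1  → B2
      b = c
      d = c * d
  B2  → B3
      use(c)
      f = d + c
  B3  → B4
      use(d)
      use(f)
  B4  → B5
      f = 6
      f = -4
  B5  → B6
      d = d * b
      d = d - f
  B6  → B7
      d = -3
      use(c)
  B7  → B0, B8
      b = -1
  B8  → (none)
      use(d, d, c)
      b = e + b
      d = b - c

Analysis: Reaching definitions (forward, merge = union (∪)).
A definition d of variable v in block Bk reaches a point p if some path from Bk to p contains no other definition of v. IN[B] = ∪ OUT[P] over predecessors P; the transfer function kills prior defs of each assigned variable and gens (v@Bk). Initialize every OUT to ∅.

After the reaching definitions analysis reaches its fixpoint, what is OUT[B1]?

Per-block solution:
  B0: | IN={b@B7, c@B0, d@B6, f@B4} | OUT={b@B7, c@B0, d@B0, f@B4}
  B1: | IN={b@B7, c@B0, d@B0, f@B4} | OUT={b@B1, c@B0, d@B1, f@B4}
  B2: | IN={b@B1, c@B0, d@B1, f@B4} | OUT={b@B1, c@B0, d@B1, f@B2}
  B3: | IN={b@B1, c@B0, d@B1, f@B2} | OUT={b@B1, c@B0, d@B1, f@B2}
  B4: | IN={b@B1, c@B0, d@B1, f@B2} | OUT={b@B1, c@B0, d@B1, f@B4}
  B5: | IN={b@B1, c@B0, d@B1, f@B4} | OUT={b@B1, c@B0, d@B5, f@B4}
  B6: | IN={b@B1, c@B0, d@B5, f@B4} | OUT={b@B1, c@B0, d@B6, f@B4}
  B7: | IN={b@B1, c@B0, d@B6, f@B4} | OUT={b@B7, c@B0, d@B6, f@B4}
  B8: | IN={b@B7, c@B0, d@B6, f@B4} | OUT={b@B8, c@B0, d@B8, f@B4}

Merge at B1: IN[B1] = OUT[B0] = {b@B7, c@B0, d@B0, f@B4}
Applying B1's transfer function to that IN value gives OUT[B1] (row B1 above).

Answer: {b@B1, c@B0, d@B1, f@B4}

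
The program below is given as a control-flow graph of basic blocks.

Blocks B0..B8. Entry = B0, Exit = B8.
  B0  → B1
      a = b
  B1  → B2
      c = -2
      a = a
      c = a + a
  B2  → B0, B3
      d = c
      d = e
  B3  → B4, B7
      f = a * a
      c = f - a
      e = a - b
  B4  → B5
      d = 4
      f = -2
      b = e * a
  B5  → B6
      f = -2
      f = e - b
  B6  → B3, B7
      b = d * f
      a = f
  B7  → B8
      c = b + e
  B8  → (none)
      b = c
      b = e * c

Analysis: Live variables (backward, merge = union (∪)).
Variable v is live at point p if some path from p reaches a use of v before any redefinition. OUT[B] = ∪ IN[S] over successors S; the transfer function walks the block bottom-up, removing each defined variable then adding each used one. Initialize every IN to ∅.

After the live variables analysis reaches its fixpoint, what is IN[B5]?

Answer: {b, d, e}

Trace:
Converged values:
  B0:  IN={b, e}  OUT={a, b, e}
  B1:  IN={a, b, e}  OUT={a, b, c, e}
  B2:  IN={a, b, c, e}  OUT={a, b, e}
  B3:  IN={a, b}  OUT={a, b, e}
  B4:  IN={a, e}  OUT={b, d, e}
  B5:  IN={b, d, e}  OUT={d, e, f}
  B6:  IN={d, e, f}  OUT={a, b, e}
  B7:  IN={b, e}  OUT={c, e}
  B8:  IN={c, e}  OUT={}

Merge at B5: OUT[B5] = IN[B6] = {d, e, f}
Applying B5's transfer function to that OUT value gives IN[B5] (row B5 above).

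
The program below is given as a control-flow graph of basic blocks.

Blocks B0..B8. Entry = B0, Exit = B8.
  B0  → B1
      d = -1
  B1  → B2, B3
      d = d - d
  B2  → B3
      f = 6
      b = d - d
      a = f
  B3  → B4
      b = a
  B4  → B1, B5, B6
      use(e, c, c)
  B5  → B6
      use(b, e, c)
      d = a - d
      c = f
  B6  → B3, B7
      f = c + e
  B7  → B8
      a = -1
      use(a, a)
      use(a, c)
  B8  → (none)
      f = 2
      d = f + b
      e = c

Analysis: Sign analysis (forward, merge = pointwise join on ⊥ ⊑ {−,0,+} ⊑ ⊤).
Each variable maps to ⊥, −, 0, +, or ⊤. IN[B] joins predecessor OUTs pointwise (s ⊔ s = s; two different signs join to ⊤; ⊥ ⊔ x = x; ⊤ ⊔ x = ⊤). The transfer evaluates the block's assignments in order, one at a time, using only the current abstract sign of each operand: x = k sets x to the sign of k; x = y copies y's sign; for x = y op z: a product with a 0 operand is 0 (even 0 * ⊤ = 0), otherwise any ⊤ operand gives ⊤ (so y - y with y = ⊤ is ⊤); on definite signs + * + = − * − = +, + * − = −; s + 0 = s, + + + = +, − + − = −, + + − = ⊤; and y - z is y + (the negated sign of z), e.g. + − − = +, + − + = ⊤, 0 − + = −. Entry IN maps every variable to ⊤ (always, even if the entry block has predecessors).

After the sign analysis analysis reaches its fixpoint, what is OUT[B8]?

Fixpoint table:
  B0: | IN=(all ⊤) | OUT={d:-; rest ⊤}
  B1: | IN=(all ⊤) | OUT=(all ⊤)
  B2: | IN=(all ⊤) | OUT={a:+, f:+; rest ⊤}
  B3: | IN=(all ⊤) | OUT=(all ⊤)
  B4: | IN=(all ⊤) | OUT=(all ⊤)
  B5: | IN=(all ⊤) | OUT=(all ⊤)
  B6: | IN=(all ⊤) | OUT=(all ⊤)
  B7: | IN=(all ⊤) | OUT={a:-; rest ⊤}
  B8: | IN={a:-; rest ⊤} | OUT={a:-, f:+; rest ⊤}

Merge at B8: IN[B8] = OUT[B7] = {a: -, b: ⊤, c: ⊤, d: ⊤, e: ⊤, f: ⊤}
Applying B8's transfer function to that IN value gives OUT[B8] (row B8 above).

Answer: {a: -, b: ⊤, c: ⊤, d: ⊤, e: ⊤, f: +}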